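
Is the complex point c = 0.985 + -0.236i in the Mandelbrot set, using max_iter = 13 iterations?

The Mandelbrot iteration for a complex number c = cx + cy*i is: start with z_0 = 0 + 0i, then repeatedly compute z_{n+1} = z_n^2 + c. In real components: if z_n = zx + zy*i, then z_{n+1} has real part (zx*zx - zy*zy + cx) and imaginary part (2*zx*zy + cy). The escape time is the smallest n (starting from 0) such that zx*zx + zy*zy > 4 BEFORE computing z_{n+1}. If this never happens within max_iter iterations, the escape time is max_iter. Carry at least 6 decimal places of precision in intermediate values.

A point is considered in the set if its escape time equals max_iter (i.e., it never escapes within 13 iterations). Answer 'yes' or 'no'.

z_0 = 0 + 0i, c = 0.9850 + -0.2360i
Iter 1: z = 0.9850 + -0.2360i, |z|^2 = 1.0259
Iter 2: z = 1.8995 + -0.7009i, |z|^2 = 4.0995
Escaped at iteration 2

Answer: no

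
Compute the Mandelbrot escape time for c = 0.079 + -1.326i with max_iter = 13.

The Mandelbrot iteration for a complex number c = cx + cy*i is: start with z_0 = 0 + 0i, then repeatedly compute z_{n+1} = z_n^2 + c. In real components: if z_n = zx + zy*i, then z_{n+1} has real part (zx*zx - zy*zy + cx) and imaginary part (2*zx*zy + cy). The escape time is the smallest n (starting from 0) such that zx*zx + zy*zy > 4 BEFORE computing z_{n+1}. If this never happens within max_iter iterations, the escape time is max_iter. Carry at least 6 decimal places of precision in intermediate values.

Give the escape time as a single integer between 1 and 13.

z_0 = 0 + 0i, c = 0.0790 + -1.3260i
Iter 1: z = 0.0790 + -1.3260i, |z|^2 = 1.7645
Iter 2: z = -1.6730 + -1.5355i, |z|^2 = 5.1568
Escaped at iteration 2

Answer: 2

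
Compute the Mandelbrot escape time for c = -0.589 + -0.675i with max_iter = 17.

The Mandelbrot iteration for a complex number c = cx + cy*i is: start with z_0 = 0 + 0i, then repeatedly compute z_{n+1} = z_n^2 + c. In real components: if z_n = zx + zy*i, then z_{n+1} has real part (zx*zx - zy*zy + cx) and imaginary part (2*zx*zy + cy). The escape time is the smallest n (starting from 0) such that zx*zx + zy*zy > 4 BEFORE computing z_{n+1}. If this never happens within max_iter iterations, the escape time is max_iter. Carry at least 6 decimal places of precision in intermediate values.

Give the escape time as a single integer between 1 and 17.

z_0 = 0 + 0i, c = -0.5890 + -0.6750i
Iter 1: z = -0.5890 + -0.6750i, |z|^2 = 0.8025
Iter 2: z = -0.6977 + 0.1201i, |z|^2 = 0.5012
Iter 3: z = -0.1166 + -0.8427i, |z|^2 = 0.7237
Iter 4: z = -1.2855 + -0.4784i, |z|^2 = 1.8813
Iter 5: z = 0.8345 + 0.5550i, |z|^2 = 1.0045
Iter 6: z = -0.2005 + 0.2513i, |z|^2 = 0.1034
Iter 7: z = -0.6119 + -0.7758i, |z|^2 = 0.9763
Iter 8: z = -0.8164 + 0.2745i, |z|^2 = 0.7418
Iter 9: z = 0.0021 + -1.1231i, |z|^2 = 1.2615
Iter 10: z = -1.8505 + -0.6798i, |z|^2 = 3.8863
Iter 11: z = 2.3730 + 1.8409i, |z|^2 = 9.0204
Escaped at iteration 11

Answer: 11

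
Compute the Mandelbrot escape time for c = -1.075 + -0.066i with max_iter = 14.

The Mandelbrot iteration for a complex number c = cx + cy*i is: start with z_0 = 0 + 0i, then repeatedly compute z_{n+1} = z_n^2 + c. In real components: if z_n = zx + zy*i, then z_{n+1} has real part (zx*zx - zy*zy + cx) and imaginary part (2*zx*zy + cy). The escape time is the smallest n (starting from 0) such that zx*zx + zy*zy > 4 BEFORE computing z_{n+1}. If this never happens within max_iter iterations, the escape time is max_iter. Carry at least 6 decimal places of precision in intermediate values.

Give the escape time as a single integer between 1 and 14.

Answer: 14

Derivation:
z_0 = 0 + 0i, c = -1.0750 + -0.0660i
Iter 1: z = -1.0750 + -0.0660i, |z|^2 = 1.1600
Iter 2: z = 0.0763 + 0.0759i, |z|^2 = 0.0116
Iter 3: z = -1.0749 + -0.0544i, |z|^2 = 1.1585
Iter 4: z = 0.0775 + 0.0510i, |z|^2 = 0.0086
Iter 5: z = -1.0716 + -0.0581i, |z|^2 = 1.1517
Iter 6: z = 0.0699 + 0.0585i, |z|^2 = 0.0083
Iter 7: z = -1.0735 + -0.0578i, |z|^2 = 1.1558
Iter 8: z = 0.0741 + 0.0581i, |z|^2 = 0.0089
Iter 9: z = -1.0729 + -0.0574i, |z|^2 = 1.1544
Iter 10: z = 0.0728 + 0.0571i, |z|^2 = 0.0086
Iter 11: z = -1.0730 + -0.0577i, |z|^2 = 1.1546
Iter 12: z = 0.0729 + 0.0578i, |z|^2 = 0.0087
Iter 13: z = -1.0730 + -0.0576i, |z|^2 = 1.1547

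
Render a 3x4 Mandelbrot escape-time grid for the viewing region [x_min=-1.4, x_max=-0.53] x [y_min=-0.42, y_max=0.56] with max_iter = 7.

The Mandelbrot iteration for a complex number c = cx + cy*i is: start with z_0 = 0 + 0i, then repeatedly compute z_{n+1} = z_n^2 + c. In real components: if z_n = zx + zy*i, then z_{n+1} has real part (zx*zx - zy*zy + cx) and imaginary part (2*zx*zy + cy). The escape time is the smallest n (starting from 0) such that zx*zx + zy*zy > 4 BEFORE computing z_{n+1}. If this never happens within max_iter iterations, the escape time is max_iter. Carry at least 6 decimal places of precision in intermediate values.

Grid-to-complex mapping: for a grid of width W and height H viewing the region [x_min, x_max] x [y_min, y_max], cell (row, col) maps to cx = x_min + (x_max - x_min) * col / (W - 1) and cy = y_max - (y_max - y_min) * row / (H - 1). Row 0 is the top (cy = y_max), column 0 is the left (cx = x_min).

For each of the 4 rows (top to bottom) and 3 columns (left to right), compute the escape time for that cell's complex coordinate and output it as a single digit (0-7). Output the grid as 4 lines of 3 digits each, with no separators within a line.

(row=0, col=0): c = -1.4000 + 0.5600i → escape time 3
(row=0, col=1): c = -0.9650 + 0.5600i → escape time 5
(row=0, col=2): c = -0.5300 + 0.5600i → escape time 7
(row=1, col=0): c = -1.4000 + 0.2333i → escape time 6
(row=1, col=1): c = -0.9650 + 0.2333i → escape time 7
(row=1, col=2): c = -0.5300 + 0.2333i → escape time 7
(row=2, col=0): c = -1.4000 + -0.0933i → escape time 7
(row=2, col=1): c = -0.9650 + -0.0933i → escape time 7
(row=2, col=2): c = -0.5300 + -0.0933i → escape time 7
(row=3, col=0): c = -1.4000 + -0.4200i → escape time 4
(row=3, col=1): c = -0.9650 + -0.4200i → escape time 6
(row=3, col=2): c = -0.5300 + -0.4200i → escape time 7

Answer: 357
677
777
467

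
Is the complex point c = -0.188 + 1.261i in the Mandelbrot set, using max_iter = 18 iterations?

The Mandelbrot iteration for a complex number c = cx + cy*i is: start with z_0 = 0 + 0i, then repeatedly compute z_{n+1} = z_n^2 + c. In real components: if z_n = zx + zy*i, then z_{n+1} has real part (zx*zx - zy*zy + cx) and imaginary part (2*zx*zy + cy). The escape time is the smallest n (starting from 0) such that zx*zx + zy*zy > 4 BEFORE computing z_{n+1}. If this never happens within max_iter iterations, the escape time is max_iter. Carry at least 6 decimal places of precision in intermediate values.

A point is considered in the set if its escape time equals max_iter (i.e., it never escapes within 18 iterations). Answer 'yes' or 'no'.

z_0 = 0 + 0i, c = -0.1880 + 1.2610i
Iter 1: z = -0.1880 + 1.2610i, |z|^2 = 1.6255
Iter 2: z = -1.7428 + 0.7869i, |z|^2 = 3.6564
Iter 3: z = 2.2301 + -1.4817i, |z|^2 = 7.1687
Escaped at iteration 3

Answer: no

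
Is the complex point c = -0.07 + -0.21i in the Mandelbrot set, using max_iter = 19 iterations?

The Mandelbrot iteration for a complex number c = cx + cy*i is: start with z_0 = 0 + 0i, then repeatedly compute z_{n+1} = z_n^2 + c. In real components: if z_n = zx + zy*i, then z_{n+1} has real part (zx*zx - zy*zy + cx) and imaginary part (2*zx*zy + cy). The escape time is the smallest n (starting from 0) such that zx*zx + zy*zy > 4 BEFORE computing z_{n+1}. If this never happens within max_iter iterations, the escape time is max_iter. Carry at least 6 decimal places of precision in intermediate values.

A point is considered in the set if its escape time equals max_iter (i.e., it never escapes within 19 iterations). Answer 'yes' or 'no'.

Answer: yes

Derivation:
z_0 = 0 + 0i, c = -0.0700 + -0.2100i
Iter 1: z = -0.0700 + -0.2100i, |z|^2 = 0.0490
Iter 2: z = -0.1092 + -0.1806i, |z|^2 = 0.0445
Iter 3: z = -0.0907 + -0.1706i, |z|^2 = 0.0373
Iter 4: z = -0.0909 + -0.1791i, |z|^2 = 0.0403
Iter 5: z = -0.0938 + -0.1775i, |z|^2 = 0.0403
Iter 6: z = -0.0927 + -0.1767i, |z|^2 = 0.0398
Iter 7: z = -0.0926 + -0.1772i, |z|^2 = 0.0400
Iter 8: z = -0.0928 + -0.1772i, |z|^2 = 0.0400
Iter 9: z = -0.0928 + -0.1771i, |z|^2 = 0.0400
Iter 10: z = -0.0928 + -0.1771i, |z|^2 = 0.0400
Iter 11: z = -0.0928 + -0.1771i, |z|^2 = 0.0400
Iter 12: z = -0.0928 + -0.1771i, |z|^2 = 0.0400
Iter 13: z = -0.0928 + -0.1771i, |z|^2 = 0.0400
Iter 14: z = -0.0928 + -0.1771i, |z|^2 = 0.0400
Iter 15: z = -0.0928 + -0.1771i, |z|^2 = 0.0400
Iter 16: z = -0.0928 + -0.1771i, |z|^2 = 0.0400
Iter 17: z = -0.0928 + -0.1771i, |z|^2 = 0.0400
Iter 18: z = -0.0928 + -0.1771i, |z|^2 = 0.0400
Did not escape in 19 iterations → in set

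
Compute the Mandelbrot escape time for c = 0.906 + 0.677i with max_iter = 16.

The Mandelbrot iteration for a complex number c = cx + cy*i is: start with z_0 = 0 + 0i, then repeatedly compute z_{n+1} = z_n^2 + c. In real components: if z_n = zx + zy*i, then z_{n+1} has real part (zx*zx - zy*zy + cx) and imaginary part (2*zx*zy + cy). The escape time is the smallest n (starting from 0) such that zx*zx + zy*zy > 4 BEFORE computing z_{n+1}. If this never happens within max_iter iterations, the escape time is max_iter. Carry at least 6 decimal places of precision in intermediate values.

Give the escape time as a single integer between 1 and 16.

z_0 = 0 + 0i, c = 0.9060 + 0.6770i
Iter 1: z = 0.9060 + 0.6770i, |z|^2 = 1.2792
Iter 2: z = 1.2685 + 1.9037i, |z|^2 = 5.2333
Escaped at iteration 2

Answer: 2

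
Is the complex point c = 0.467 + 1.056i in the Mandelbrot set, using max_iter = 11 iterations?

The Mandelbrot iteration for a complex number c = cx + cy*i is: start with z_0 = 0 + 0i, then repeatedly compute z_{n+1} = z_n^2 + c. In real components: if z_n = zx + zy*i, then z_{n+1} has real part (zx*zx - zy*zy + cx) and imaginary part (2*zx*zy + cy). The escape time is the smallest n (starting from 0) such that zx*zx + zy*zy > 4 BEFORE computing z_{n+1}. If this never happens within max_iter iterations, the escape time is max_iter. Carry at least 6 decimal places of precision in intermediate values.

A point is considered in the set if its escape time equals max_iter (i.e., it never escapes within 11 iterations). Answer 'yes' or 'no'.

Answer: no

Derivation:
z_0 = 0 + 0i, c = 0.4670 + 1.0560i
Iter 1: z = 0.4670 + 1.0560i, |z|^2 = 1.3332
Iter 2: z = -0.4300 + 2.0423i, |z|^2 = 4.3559
Escaped at iteration 2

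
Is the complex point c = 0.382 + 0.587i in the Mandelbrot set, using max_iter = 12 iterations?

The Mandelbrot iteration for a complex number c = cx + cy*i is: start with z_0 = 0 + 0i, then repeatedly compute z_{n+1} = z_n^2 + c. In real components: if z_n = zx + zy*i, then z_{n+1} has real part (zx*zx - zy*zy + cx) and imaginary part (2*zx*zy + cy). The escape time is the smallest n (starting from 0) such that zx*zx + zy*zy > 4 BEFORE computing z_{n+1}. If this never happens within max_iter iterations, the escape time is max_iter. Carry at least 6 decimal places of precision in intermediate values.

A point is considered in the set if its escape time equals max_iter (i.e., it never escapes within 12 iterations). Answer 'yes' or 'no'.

Answer: yes

Derivation:
z_0 = 0 + 0i, c = 0.3820 + 0.5870i
Iter 1: z = 0.3820 + 0.5870i, |z|^2 = 0.4905
Iter 2: z = 0.1834 + 1.0355i, |z|^2 = 1.1058
Iter 3: z = -0.6566 + 0.9667i, |z|^2 = 1.3656
Iter 4: z = -0.1215 + -0.6824i, |z|^2 = 0.4805
Iter 5: z = -0.0690 + 0.7528i, |z|^2 = 0.5714
Iter 6: z = -0.1799 + 0.4831i, |z|^2 = 0.2658
Iter 7: z = 0.1809 + 0.4132i, |z|^2 = 0.2034
Iter 8: z = 0.2440 + 0.7365i, |z|^2 = 0.6020
Iter 9: z = -0.1009 + 0.9465i, |z|^2 = 0.9060
Iter 10: z = -0.5036 + 0.3960i, |z|^2 = 0.4105
Iter 11: z = 0.4788 + 0.1881i, |z|^2 = 0.2646
Did not escape in 12 iterations → in set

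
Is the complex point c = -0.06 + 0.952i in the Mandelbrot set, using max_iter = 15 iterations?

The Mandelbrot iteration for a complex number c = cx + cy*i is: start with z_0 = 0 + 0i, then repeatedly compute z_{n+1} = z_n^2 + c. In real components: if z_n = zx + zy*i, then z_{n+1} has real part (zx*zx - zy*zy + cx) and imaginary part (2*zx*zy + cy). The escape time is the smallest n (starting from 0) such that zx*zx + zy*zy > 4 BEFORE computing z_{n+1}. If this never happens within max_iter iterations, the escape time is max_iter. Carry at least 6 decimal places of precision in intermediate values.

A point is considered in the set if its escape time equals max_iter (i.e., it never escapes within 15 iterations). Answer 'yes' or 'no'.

z_0 = 0 + 0i, c = -0.0600 + 0.9520i
Iter 1: z = -0.0600 + 0.9520i, |z|^2 = 0.9099
Iter 2: z = -0.9627 + 0.8378i, |z|^2 = 1.6286
Iter 3: z = 0.1650 + -0.6610i, |z|^2 = 0.4642
Iter 4: z = -0.4697 + 0.7339i, |z|^2 = 0.7593
Iter 5: z = -0.3780 + 0.2625i, |z|^2 = 0.2118
Iter 6: z = 0.0140 + 0.7536i, |z|^2 = 0.5681
Iter 7: z = -0.6277 + 0.9730i, |z|^2 = 1.3408
Iter 8: z = -0.6128 + -0.2695i, |z|^2 = 0.4482
Iter 9: z = 0.2429 + 1.2823i, |z|^2 = 1.7034
Iter 10: z = -1.6454 + 1.5750i, |z|^2 = 5.1879
Escaped at iteration 10

Answer: no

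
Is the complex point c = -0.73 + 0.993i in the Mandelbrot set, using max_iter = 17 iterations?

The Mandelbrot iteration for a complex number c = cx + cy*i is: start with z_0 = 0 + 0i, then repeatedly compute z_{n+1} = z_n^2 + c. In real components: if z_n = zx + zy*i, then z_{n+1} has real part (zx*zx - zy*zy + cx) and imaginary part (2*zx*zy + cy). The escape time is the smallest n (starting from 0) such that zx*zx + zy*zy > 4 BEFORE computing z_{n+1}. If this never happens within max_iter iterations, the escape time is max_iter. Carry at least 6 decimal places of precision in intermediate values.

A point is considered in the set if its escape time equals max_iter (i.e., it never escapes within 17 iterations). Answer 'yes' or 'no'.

z_0 = 0 + 0i, c = -0.7300 + 0.9930i
Iter 1: z = -0.7300 + 0.9930i, |z|^2 = 1.5189
Iter 2: z = -1.1831 + -0.4568i, |z|^2 = 1.6085
Iter 3: z = 0.4612 + 2.0739i, |z|^2 = 4.5137
Escaped at iteration 3

Answer: no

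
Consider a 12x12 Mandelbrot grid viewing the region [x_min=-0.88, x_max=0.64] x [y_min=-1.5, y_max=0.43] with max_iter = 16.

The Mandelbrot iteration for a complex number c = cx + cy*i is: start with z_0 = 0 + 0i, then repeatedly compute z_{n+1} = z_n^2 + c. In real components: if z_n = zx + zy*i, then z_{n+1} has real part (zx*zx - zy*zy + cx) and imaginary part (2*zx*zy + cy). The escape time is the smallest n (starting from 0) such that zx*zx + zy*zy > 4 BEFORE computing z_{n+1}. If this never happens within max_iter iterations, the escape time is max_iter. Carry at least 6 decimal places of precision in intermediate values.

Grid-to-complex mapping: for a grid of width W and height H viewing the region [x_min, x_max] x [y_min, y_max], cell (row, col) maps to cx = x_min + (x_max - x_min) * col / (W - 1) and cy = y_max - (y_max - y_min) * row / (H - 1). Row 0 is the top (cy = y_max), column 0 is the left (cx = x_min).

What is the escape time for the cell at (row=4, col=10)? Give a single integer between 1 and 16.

z_0 = 0 + 0i, c = 0.5018 + -0.2718i
Iter 1: z = 0.5018 + -0.2718i, |z|^2 = 0.3257
Iter 2: z = 0.6798 + -0.5446i, |z|^2 = 0.7587
Iter 3: z = 0.6673 + -1.0122i, |z|^2 = 1.4699
Iter 4: z = -0.0776 + -1.6227i, |z|^2 = 2.6391
Iter 5: z = -2.1253 + -0.0201i, |z|^2 = 4.5173
Escaped at iteration 5

Answer: 5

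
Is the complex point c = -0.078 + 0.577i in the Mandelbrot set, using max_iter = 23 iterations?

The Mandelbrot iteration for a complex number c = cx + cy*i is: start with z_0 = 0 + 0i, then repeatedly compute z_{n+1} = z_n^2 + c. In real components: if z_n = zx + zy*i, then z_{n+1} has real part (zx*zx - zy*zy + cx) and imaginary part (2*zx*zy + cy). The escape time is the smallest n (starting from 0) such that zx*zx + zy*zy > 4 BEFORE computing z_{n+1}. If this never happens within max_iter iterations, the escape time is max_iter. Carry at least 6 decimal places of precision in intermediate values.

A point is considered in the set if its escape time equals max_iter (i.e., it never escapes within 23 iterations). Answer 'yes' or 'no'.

Answer: yes

Derivation:
z_0 = 0 + 0i, c = -0.0780 + 0.5770i
Iter 1: z = -0.0780 + 0.5770i, |z|^2 = 0.3390
Iter 2: z = -0.4048 + 0.4870i, |z|^2 = 0.4011
Iter 3: z = -0.1513 + 0.1827i, |z|^2 = 0.0563
Iter 4: z = -0.0885 + 0.5217i, |z|^2 = 0.2800
Iter 5: z = -0.3424 + 0.4847i, |z|^2 = 0.3521
Iter 6: z = -0.1957 + 0.2451i, |z|^2 = 0.0984
Iter 7: z = -0.0998 + 0.4811i, |z|^2 = 0.2414
Iter 8: z = -0.2995 + 0.4810i, |z|^2 = 0.3210
Iter 9: z = -0.2197 + 0.2889i, |z|^2 = 0.1317
Iter 10: z = -0.1132 + 0.4501i, |z|^2 = 0.2154
Iter 11: z = -0.2677 + 0.4751i, |z|^2 = 0.2974
Iter 12: z = -0.2320 + 0.3226i, |z|^2 = 0.1579
Iter 13: z = -0.1282 + 0.4273i, |z|^2 = 0.1990
Iter 14: z = -0.2441 + 0.4674i, |z|^2 = 0.2781
Iter 15: z = -0.2369 + 0.3488i, |z|^2 = 0.1777
Iter 16: z = -0.1435 + 0.4118i, |z|^2 = 0.1902
Iter 17: z = -0.2270 + 0.4588i, |z|^2 = 0.2620
Iter 18: z = -0.2370 + 0.3688i, |z|^2 = 0.1921
Iter 19: z = -0.1578 + 0.4022i, |z|^2 = 0.1867
Iter 20: z = -0.2149 + 0.4500i, |z|^2 = 0.2487
Iter 21: z = -0.2344 + 0.3836i, |z|^2 = 0.2021
Iter 22: z = -0.1702 + 0.3972i, |z|^2 = 0.1867
Did not escape in 23 iterations → in set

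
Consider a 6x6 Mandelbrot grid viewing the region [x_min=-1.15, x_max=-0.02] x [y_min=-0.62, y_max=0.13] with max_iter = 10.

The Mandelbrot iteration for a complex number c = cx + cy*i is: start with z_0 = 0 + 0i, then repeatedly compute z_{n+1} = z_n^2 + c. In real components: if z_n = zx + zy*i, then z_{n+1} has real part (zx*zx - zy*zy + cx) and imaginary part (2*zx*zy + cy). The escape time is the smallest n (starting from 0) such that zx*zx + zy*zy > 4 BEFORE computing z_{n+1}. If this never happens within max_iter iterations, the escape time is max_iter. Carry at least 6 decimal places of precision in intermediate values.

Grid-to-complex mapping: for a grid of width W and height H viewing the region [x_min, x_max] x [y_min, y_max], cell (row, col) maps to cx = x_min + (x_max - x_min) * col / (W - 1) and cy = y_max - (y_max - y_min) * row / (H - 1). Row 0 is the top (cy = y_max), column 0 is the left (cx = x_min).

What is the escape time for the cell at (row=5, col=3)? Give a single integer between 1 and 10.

Answer: 10

Derivation:
z_0 = 0 + 0i, c = -0.4720 + -0.6200i
Iter 1: z = -0.4720 + -0.6200i, |z|^2 = 0.6072
Iter 2: z = -0.6336 + -0.0347i, |z|^2 = 0.4027
Iter 3: z = -0.0717 + -0.5760i, |z|^2 = 0.3369
Iter 4: z = -0.7986 + -0.5374i, |z|^2 = 0.9266
Iter 5: z = -0.1229 + 0.2383i, |z|^2 = 0.0719
Iter 6: z = -0.5137 + -0.6786i, |z|^2 = 0.7244
Iter 7: z = -0.6686 + 0.0772i, |z|^2 = 0.4530
Iter 8: z = -0.0309 + -0.7232i, |z|^2 = 0.5239
Iter 9: z = -0.9940 + -0.5753i, |z|^2 = 1.3191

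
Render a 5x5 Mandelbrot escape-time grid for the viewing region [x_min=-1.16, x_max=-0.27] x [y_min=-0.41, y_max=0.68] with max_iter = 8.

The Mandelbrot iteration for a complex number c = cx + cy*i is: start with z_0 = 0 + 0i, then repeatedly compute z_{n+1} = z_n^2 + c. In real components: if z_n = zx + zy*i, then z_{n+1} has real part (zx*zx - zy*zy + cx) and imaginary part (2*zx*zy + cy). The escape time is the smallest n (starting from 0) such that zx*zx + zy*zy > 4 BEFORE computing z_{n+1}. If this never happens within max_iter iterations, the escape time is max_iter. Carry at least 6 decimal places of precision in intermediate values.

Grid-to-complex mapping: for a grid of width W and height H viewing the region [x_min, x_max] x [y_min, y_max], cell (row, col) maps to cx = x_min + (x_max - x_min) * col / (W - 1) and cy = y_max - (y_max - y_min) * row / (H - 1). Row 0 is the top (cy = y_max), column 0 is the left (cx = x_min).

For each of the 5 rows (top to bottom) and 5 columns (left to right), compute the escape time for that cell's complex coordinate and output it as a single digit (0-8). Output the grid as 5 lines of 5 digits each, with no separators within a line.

Answer: 34588
77888
88888
88888
67888

Derivation:
(row=0, col=0): c = -1.1600 + 0.6800i → escape time 3
(row=0, col=1): c = -0.9375 + 0.6800i → escape time 4
(row=0, col=2): c = -0.7150 + 0.6800i → escape time 5
(row=0, col=3): c = -0.4925 + 0.6800i → escape time 8
(row=0, col=4): c = -0.2700 + 0.6800i → escape time 8
(row=1, col=0): c = -1.1600 + 0.4075i → escape time 7
(row=1, col=1): c = -0.9375 + 0.4075i → escape time 7
(row=1, col=2): c = -0.7150 + 0.4075i → escape time 8
(row=1, col=3): c = -0.4925 + 0.4075i → escape time 8
(row=1, col=4): c = -0.2700 + 0.4075i → escape time 8
(row=2, col=0): c = -1.1600 + 0.1350i → escape time 8
(row=2, col=1): c = -0.9375 + 0.1350i → escape time 8
(row=2, col=2): c = -0.7150 + 0.1350i → escape time 8
(row=2, col=3): c = -0.4925 + 0.1350i → escape time 8
(row=2, col=4): c = -0.2700 + 0.1350i → escape time 8
(row=3, col=0): c = -1.1600 + -0.1375i → escape time 8
(row=3, col=1): c = -0.9375 + -0.1375i → escape time 8
(row=3, col=2): c = -0.7150 + -0.1375i → escape time 8
(row=3, col=3): c = -0.4925 + -0.1375i → escape time 8
(row=3, col=4): c = -0.2700 + -0.1375i → escape time 8
(row=4, col=0): c = -1.1600 + -0.4100i → escape time 6
(row=4, col=1): c = -0.9375 + -0.4100i → escape time 7
(row=4, col=2): c = -0.7150 + -0.4100i → escape time 8
(row=4, col=3): c = -0.4925 + -0.4100i → escape time 8
(row=4, col=4): c = -0.2700 + -0.4100i → escape time 8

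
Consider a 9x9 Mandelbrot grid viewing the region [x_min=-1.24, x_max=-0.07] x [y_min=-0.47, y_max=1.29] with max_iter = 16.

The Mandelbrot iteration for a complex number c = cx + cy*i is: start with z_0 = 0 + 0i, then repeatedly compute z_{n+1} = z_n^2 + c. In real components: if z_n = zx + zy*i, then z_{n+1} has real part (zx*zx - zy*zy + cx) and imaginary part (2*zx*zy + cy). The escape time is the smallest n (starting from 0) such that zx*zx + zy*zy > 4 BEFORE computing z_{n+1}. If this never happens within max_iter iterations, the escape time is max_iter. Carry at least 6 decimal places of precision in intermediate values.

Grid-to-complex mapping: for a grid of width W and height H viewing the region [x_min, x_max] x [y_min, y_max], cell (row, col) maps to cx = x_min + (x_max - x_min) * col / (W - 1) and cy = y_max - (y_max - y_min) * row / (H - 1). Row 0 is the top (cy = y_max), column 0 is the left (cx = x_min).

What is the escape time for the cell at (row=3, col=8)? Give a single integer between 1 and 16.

z_0 = 0 + 0i, c = -0.0700 + 0.6300i
Iter 1: z = -0.0700 + 0.6300i, |z|^2 = 0.4018
Iter 2: z = -0.4620 + 0.5418i, |z|^2 = 0.5070
Iter 3: z = -0.1501 + 0.1294i, |z|^2 = 0.0393
Iter 4: z = -0.0642 + 0.5912i, |z|^2 = 0.3536
Iter 5: z = -0.4153 + 0.5541i, |z|^2 = 0.4795
Iter 6: z = -0.2045 + 0.1697i, |z|^2 = 0.0706
Iter 7: z = -0.0570 + 0.5606i, |z|^2 = 0.3175
Iter 8: z = -0.3810 + 0.5661i, |z|^2 = 0.4656
Iter 9: z = -0.2453 + 0.1986i, |z|^2 = 0.0996
Iter 10: z = -0.0493 + 0.5326i, |z|^2 = 0.2860
Iter 11: z = -0.3512 + 0.5775i, |z|^2 = 0.4569
Iter 12: z = -0.2802 + 0.2244i, |z|^2 = 0.1289
Iter 13: z = -0.0418 + 0.5043i, |z|^2 = 0.2560
Iter 14: z = -0.3225 + 0.5878i, |z|^2 = 0.4496
Iter 15: z = -0.3115 + 0.2508i, |z|^2 = 0.1599

Answer: 16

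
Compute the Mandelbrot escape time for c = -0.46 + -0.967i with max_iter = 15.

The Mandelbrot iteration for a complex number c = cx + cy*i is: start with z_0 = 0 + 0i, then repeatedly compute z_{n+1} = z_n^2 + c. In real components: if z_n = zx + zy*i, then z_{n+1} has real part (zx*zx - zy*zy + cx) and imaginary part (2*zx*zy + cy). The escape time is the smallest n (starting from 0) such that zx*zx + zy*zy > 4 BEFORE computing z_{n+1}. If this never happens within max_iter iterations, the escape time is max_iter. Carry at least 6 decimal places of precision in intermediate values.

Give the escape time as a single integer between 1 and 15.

Answer: 4

Derivation:
z_0 = 0 + 0i, c = -0.4600 + -0.9670i
Iter 1: z = -0.4600 + -0.9670i, |z|^2 = 1.1467
Iter 2: z = -1.1835 + -0.0774i, |z|^2 = 1.4066
Iter 3: z = 0.9347 + -0.7839i, |z|^2 = 1.4881
Iter 4: z = -0.2009 + -2.4323i, |z|^2 = 5.9567
Escaped at iteration 4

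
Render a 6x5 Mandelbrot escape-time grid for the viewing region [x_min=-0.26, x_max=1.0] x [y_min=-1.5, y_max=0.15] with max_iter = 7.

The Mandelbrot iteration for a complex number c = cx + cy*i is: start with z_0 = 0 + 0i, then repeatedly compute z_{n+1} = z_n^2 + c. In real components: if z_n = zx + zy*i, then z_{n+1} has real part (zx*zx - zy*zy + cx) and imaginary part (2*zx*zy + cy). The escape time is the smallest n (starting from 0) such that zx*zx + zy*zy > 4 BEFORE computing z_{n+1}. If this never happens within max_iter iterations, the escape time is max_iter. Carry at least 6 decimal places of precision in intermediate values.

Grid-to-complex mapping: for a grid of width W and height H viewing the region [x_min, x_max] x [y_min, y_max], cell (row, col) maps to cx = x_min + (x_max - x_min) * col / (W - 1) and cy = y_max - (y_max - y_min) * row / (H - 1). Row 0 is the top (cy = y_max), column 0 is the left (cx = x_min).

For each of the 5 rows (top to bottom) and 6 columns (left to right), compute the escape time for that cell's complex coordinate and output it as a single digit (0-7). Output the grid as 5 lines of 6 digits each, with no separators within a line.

Answer: 777532
777632
777432
543222
222222

Derivation:
(row=0, col=0): c = -0.2600 + 0.1500i → escape time 7
(row=0, col=1): c = -0.0080 + 0.1500i → escape time 7
(row=0, col=2): c = 0.2440 + 0.1500i → escape time 7
(row=0, col=3): c = 0.4960 + 0.1500i → escape time 5
(row=0, col=4): c = 0.7480 + 0.1500i → escape time 3
(row=0, col=5): c = 1.0000 + 0.1500i → escape time 2
(row=1, col=0): c = -0.2600 + -0.2625i → escape time 7
(row=1, col=1): c = -0.0080 + -0.2625i → escape time 7
(row=1, col=2): c = 0.2440 + -0.2625i → escape time 7
(row=1, col=3): c = 0.4960 + -0.2625i → escape time 6
(row=1, col=4): c = 0.7480 + -0.2625i → escape time 3
(row=1, col=5): c = 1.0000 + -0.2625i → escape time 2
(row=2, col=0): c = -0.2600 + -0.6750i → escape time 7
(row=2, col=1): c = -0.0080 + -0.6750i → escape time 7
(row=2, col=2): c = 0.2440 + -0.6750i → escape time 7
(row=2, col=3): c = 0.4960 + -0.6750i → escape time 4
(row=2, col=4): c = 0.7480 + -0.6750i → escape time 3
(row=2, col=5): c = 1.0000 + -0.6750i → escape time 2
(row=3, col=0): c = -0.2600 + -1.0875i → escape time 5
(row=3, col=1): c = -0.0080 + -1.0875i → escape time 4
(row=3, col=2): c = 0.2440 + -1.0875i → escape time 3
(row=3, col=3): c = 0.4960 + -1.0875i → escape time 2
(row=3, col=4): c = 0.7480 + -1.0875i → escape time 2
(row=3, col=5): c = 1.0000 + -1.0875i → escape time 2
(row=4, col=0): c = -0.2600 + -1.5000i → escape time 2
(row=4, col=1): c = -0.0080 + -1.5000i → escape time 2
(row=4, col=2): c = 0.2440 + -1.5000i → escape time 2
(row=4, col=3): c = 0.4960 + -1.5000i → escape time 2
(row=4, col=4): c = 0.7480 + -1.5000i → escape time 2
(row=4, col=5): c = 1.0000 + -1.5000i → escape time 2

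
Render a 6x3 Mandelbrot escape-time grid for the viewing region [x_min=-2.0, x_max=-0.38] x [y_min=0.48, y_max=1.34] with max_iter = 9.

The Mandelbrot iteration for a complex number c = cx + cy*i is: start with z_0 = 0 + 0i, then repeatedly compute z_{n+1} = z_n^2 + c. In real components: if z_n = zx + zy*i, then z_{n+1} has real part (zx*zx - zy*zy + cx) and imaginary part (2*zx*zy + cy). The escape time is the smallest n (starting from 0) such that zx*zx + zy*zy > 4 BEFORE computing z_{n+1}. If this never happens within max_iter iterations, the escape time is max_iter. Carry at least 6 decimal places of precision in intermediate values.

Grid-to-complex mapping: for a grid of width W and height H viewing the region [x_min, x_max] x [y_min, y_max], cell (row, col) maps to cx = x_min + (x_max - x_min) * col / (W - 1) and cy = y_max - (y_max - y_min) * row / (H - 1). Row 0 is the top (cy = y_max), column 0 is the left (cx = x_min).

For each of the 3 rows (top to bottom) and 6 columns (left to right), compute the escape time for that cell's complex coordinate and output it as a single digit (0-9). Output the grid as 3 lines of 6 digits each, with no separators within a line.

(row=0, col=0): c = -2.0000 + 1.3400i → escape time 1
(row=0, col=1): c = -1.6760 + 1.3400i → escape time 1
(row=0, col=2): c = -1.3520 + 1.3400i → escape time 2
(row=0, col=3): c = -1.0280 + 1.3400i → escape time 2
(row=0, col=4): c = -0.7040 + 1.3400i → escape time 2
(row=0, col=5): c = -0.3800 + 1.3400i → escape time 2
(row=1, col=0): c = -2.0000 + 0.9100i → escape time 1
(row=1, col=1): c = -1.6760 + 0.9100i → escape time 2
(row=1, col=2): c = -1.3520 + 0.9100i → escape time 3
(row=1, col=3): c = -1.0280 + 0.9100i → escape time 3
(row=1, col=4): c = -0.7040 + 0.9100i → escape time 4
(row=1, col=5): c = -0.3800 + 0.9100i → escape time 5
(row=2, col=0): c = -2.0000 + 0.4800i → escape time 1
(row=2, col=1): c = -1.6760 + 0.4800i → escape time 3
(row=2, col=2): c = -1.3520 + 0.4800i → escape time 4
(row=2, col=3): c = -1.0280 + 0.4800i → escape time 5
(row=2, col=4): c = -0.7040 + 0.4800i → escape time 9
(row=2, col=5): c = -0.3800 + 0.4800i → escape time 9

Answer: 112222
123345
134599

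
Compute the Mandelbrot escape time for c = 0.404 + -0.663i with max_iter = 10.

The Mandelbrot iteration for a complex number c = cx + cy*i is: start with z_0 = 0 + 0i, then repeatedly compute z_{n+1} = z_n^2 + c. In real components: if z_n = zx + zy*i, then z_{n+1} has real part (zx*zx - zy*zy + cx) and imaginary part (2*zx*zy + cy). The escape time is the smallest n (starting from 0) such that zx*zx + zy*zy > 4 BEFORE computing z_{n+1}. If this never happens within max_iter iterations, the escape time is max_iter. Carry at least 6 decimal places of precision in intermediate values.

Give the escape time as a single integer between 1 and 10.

z_0 = 0 + 0i, c = 0.4040 + -0.6630i
Iter 1: z = 0.4040 + -0.6630i, |z|^2 = 0.6028
Iter 2: z = 0.1276 + -1.1987i, |z|^2 = 1.4532
Iter 3: z = -1.0166 + -0.9690i, |z|^2 = 1.9725
Iter 4: z = 0.4985 + 1.3072i, |z|^2 = 1.9573
Iter 5: z = -1.0563 + 0.6402i, |z|^2 = 1.5257
Iter 6: z = 1.1100 + -2.0155i, |z|^2 = 5.2944
Escaped at iteration 6

Answer: 6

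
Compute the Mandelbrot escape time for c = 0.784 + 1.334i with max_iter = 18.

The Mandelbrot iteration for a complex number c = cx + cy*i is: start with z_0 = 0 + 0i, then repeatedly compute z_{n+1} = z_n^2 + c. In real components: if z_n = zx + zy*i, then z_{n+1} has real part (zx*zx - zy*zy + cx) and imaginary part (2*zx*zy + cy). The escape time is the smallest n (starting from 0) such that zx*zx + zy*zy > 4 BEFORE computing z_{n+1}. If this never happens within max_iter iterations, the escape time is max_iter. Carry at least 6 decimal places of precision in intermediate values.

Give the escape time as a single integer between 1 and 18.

z_0 = 0 + 0i, c = 0.7840 + 1.3340i
Iter 1: z = 0.7840 + 1.3340i, |z|^2 = 2.3942
Iter 2: z = -0.3809 + 3.4257i, |z|^2 = 11.8806
Escaped at iteration 2

Answer: 2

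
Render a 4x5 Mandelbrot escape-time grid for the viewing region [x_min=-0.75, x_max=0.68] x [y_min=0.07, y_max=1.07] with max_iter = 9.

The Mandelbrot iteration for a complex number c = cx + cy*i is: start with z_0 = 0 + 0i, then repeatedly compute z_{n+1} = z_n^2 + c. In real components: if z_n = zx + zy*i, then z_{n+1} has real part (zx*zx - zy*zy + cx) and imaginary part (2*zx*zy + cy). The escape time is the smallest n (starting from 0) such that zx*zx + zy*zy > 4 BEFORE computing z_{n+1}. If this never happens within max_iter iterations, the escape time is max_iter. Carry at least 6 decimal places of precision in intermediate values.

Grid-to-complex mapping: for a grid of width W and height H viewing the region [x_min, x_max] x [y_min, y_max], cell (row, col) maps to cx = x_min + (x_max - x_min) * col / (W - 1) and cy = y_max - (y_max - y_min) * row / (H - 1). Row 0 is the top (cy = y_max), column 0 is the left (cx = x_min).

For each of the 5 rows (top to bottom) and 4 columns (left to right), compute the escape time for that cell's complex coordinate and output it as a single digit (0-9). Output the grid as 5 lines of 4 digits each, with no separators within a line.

(row=0, col=0): c = -0.7500 + 1.0700i → escape time 3
(row=0, col=1): c = -0.2733 + 1.0700i → escape time 5
(row=0, col=2): c = 0.2033 + 1.0700i → escape time 3
(row=0, col=3): c = 0.6800 + 1.0700i → escape time 2
(row=1, col=0): c = -0.7500 + 0.8200i → escape time 4
(row=1, col=1): c = -0.2733 + 0.8200i → escape time 9
(row=1, col=2): c = 0.2033 + 0.8200i → escape time 5
(row=1, col=3): c = 0.6800 + 0.8200i → escape time 3
(row=2, col=0): c = -0.7500 + 0.5700i → escape time 6
(row=2, col=1): c = -0.2733 + 0.5700i → escape time 9
(row=2, col=2): c = 0.2033 + 0.5700i → escape time 9
(row=2, col=3): c = 0.6800 + 0.5700i → escape time 3
(row=3, col=0): c = -0.7500 + 0.3200i → escape time 9
(row=3, col=1): c = -0.2733 + 0.3200i → escape time 9
(row=3, col=2): c = 0.2033 + 0.3200i → escape time 9
(row=3, col=3): c = 0.6800 + 0.3200i → escape time 3
(row=4, col=0): c = -0.7500 + 0.0700i → escape time 9
(row=4, col=1): c = -0.2733 + 0.0700i → escape time 9
(row=4, col=2): c = 0.2033 + 0.0700i → escape time 9
(row=4, col=3): c = 0.6800 + 0.0700i → escape time 4

Answer: 3532
4953
6993
9993
9994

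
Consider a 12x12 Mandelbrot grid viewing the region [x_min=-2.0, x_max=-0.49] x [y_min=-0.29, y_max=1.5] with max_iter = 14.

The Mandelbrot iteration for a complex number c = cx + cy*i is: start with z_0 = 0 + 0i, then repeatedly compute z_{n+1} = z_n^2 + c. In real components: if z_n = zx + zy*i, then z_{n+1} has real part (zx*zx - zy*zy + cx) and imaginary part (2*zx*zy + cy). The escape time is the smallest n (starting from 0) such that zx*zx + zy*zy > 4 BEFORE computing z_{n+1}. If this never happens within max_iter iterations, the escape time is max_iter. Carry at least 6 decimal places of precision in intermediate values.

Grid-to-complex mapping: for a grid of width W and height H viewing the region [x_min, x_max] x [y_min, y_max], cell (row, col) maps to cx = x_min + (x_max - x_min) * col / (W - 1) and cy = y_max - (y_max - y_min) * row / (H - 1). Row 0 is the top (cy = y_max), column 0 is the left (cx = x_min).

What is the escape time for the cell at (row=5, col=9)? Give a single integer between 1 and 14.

Answer: 5

Derivation:
z_0 = 0 + 0i, c = -0.7645 + 0.6864i
Iter 1: z = -0.7645 + 0.6864i, |z|^2 = 1.0556
Iter 2: z = -0.6511 + -0.3631i, |z|^2 = 0.5558
Iter 3: z = -0.4725 + 1.1593i, |z|^2 = 1.5671
Iter 4: z = -1.8852 + -0.4091i, |z|^2 = 3.7213
Iter 5: z = 2.6221 + 2.2288i, |z|^2 = 11.8429
Escaped at iteration 5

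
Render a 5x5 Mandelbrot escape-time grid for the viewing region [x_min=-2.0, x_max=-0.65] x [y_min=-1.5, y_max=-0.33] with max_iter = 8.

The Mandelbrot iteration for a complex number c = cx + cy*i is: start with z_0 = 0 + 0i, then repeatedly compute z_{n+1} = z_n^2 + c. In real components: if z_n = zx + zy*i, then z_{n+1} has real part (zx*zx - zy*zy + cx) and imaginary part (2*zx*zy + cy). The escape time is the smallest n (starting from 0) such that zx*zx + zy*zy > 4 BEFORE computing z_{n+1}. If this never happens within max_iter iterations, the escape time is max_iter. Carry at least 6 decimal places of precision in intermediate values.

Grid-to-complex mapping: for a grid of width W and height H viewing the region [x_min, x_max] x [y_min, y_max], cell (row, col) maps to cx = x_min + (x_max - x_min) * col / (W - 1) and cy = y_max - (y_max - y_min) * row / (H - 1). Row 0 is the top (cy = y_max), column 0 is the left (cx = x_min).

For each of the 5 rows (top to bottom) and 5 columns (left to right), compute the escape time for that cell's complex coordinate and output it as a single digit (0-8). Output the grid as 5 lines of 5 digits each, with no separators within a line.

Answer: 14688
13347
12334
11233
11122

Derivation:
(row=0, col=0): c = -2.0000 + -0.3300i → escape time 1
(row=0, col=1): c = -1.6625 + -0.3300i → escape time 4
(row=0, col=2): c = -1.3250 + -0.3300i → escape time 6
(row=0, col=3): c = -0.9875 + -0.3300i → escape time 8
(row=0, col=4): c = -0.6500 + -0.3300i → escape time 8
(row=1, col=0): c = -2.0000 + -0.6225i → escape time 1
(row=1, col=1): c = -1.6625 + -0.6225i → escape time 3
(row=1, col=2): c = -1.3250 + -0.6225i → escape time 3
(row=1, col=3): c = -0.9875 + -0.6225i → escape time 4
(row=1, col=4): c = -0.6500 + -0.6225i → escape time 7
(row=2, col=0): c = -2.0000 + -0.9150i → escape time 1
(row=2, col=1): c = -1.6625 + -0.9150i → escape time 2
(row=2, col=2): c = -1.3250 + -0.9150i → escape time 3
(row=2, col=3): c = -0.9875 + -0.9150i → escape time 3
(row=2, col=4): c = -0.6500 + -0.9150i → escape time 4
(row=3, col=0): c = -2.0000 + -1.2075i → escape time 1
(row=3, col=1): c = -1.6625 + -1.2075i → escape time 1
(row=3, col=2): c = -1.3250 + -1.2075i → escape time 2
(row=3, col=3): c = -0.9875 + -1.2075i → escape time 3
(row=3, col=4): c = -0.6500 + -1.2075i → escape time 3
(row=4, col=0): c = -2.0000 + -1.5000i → escape time 1
(row=4, col=1): c = -1.6625 + -1.5000i → escape time 1
(row=4, col=2): c = -1.3250 + -1.5000i → escape time 1
(row=4, col=3): c = -0.9875 + -1.5000i → escape time 2
(row=4, col=4): c = -0.6500 + -1.5000i → escape time 2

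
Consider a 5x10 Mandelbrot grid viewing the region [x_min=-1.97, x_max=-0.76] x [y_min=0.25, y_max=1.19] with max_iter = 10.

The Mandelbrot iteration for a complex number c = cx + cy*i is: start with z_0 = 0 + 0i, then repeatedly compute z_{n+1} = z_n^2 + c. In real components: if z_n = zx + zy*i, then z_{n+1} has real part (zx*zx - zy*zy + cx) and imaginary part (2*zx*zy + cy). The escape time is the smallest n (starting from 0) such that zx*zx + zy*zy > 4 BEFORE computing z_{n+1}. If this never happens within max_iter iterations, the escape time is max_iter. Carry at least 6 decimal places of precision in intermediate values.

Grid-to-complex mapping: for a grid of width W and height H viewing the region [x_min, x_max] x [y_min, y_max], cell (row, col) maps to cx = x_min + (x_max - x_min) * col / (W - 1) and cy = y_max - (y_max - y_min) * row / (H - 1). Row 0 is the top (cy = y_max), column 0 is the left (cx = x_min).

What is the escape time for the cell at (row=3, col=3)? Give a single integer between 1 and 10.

Answer: 3

Derivation:
z_0 = 0 + 0i, c = -1.0625 + 0.8767i
Iter 1: z = -1.0625 + 0.8767i, |z|^2 = 1.8975
Iter 2: z = -0.7021 + -0.9863i, |z|^2 = 1.4657
Iter 3: z = -1.5422 + 2.2616i, |z|^2 = 7.4933
Escaped at iteration 3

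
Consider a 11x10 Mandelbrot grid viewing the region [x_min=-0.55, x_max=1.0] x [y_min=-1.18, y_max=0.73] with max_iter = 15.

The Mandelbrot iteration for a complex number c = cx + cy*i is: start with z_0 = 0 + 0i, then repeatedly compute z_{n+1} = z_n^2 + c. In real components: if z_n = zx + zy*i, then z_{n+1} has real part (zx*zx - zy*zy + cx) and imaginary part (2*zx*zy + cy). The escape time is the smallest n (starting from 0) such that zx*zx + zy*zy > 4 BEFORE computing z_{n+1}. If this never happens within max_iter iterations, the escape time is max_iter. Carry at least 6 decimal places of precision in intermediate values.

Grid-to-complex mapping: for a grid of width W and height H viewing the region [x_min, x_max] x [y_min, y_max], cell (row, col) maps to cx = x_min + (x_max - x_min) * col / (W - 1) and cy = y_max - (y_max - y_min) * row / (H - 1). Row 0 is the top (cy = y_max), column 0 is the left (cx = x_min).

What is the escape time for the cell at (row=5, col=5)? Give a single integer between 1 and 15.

z_0 = 0 + 0i, c = 0.2250 + -0.3311i
Iter 1: z = 0.2250 + -0.3311i, |z|^2 = 0.1603
Iter 2: z = 0.1660 + -0.4801i, |z|^2 = 0.2581
Iter 3: z = 0.0220 + -0.4905i, |z|^2 = 0.2411
Iter 4: z = -0.0151 + -0.3527i, |z|^2 = 0.1247
Iter 5: z = 0.1008 + -0.3205i, |z|^2 = 0.1129
Iter 6: z = 0.1325 + -0.3957i, |z|^2 = 0.1741
Iter 7: z = 0.0860 + -0.4360i, |z|^2 = 0.1974
Iter 8: z = 0.0423 + -0.4061i, |z|^2 = 0.1667
Iter 9: z = 0.0619 + -0.3655i, |z|^2 = 0.1374
Iter 10: z = 0.0952 + -0.3764i, |z|^2 = 0.1507
Iter 11: z = 0.0924 + -0.4028i, |z|^2 = 0.1708
Iter 12: z = 0.0713 + -0.4056i, |z|^2 = 0.1696
Iter 13: z = 0.0656 + -0.3889i, |z|^2 = 0.1556
Iter 14: z = 0.0780 + -0.3821i, |z|^2 = 0.1521

Answer: 15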